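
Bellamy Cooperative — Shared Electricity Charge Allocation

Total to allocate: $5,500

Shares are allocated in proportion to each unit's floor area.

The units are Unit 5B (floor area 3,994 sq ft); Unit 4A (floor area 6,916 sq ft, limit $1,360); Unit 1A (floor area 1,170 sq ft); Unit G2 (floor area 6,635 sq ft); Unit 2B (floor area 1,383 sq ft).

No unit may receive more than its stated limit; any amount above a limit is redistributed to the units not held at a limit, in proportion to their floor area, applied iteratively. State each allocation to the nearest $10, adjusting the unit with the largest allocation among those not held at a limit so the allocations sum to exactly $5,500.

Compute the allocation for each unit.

Unit 5B: $1,250 | Unit 4A: $1,360 | Unit 1A: $370 | Unit G2: $2,090 | Unit 2B: $430

Floor area total: 20,098.
Unconstrained shares: Unit 5B 1,092.99; Unit 4A 1,892.63; Unit 1A 320.18; Unit G2 1,815.73; Unit 2B 378.47.
Capped: Unit 4A ($1,360); remaining pool $4,140 reallocated over remaining floor area 13,182.
Shares after redistribution: Unit 5B 1,254.37 → $1,250; Unit 1A 367.46 → $370; Unit G2 2,083.82 → $2,080; Unit 2B 434.35 → $430.
Rounding difference +$10 applied to Unit G2 → $2,090.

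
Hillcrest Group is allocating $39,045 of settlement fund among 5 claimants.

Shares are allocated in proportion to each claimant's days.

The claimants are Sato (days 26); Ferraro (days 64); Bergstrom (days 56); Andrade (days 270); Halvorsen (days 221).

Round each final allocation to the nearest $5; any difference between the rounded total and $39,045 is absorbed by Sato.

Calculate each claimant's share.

Sato: $1,590 | Ferraro: $3,925 | Bergstrom: $3,435 | Andrade: $16,550 | Halvorsen: $13,545

Sum of days: 637.
Unrounded shares: Sato 26/637 × $39,045 = 1,593.67; Ferraro 64/637 × $39,045 = 3,922.89; Bergstrom 56/637 × $39,045 = 3,432.53; Andrade 270/637 × $39,045 = 16,549.69; Halvorsen 221/637 × $39,045 = 13,546.22.
Rounded to nearest $5: Sato $1,595; Ferraro $3,925; Bergstrom $3,435; Andrade $16,550; Halvorsen $13,545. Sum = $39,050.
Difference $39,045 − $39,050 = −$5 applied to Sato: Sato becomes $1,590.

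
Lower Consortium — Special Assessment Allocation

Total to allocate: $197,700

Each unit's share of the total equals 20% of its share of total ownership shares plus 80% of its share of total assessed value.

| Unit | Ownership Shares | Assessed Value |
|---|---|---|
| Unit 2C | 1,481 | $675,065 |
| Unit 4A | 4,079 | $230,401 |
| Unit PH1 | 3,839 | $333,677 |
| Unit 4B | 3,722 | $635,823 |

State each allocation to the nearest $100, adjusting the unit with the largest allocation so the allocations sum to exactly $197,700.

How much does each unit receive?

Totals — ownership shares 13,121, assessed value 1,874,966.
Blended shares (20% ownership shares + 80% assessed value): Unit 2C 0.3106; Unit 4A 0.1605; Unit PH1 0.2009; Unit 4B 0.3280.
Unrounded shares: Unit 2C 61,407.09; Unit 4A 31,727.16; Unit PH1 39,715.62; Unit 4B 64,850.12.
Rounded to nearest $100: Unit 2C $61,400; Unit 4A $31,700; Unit PH1 $39,700; Unit 4B $64,900. Sum = $197,700.
Rounded total matches; no reconciliation needed.

Unit 2C: $61,400 · Unit 4A: $31,700 · Unit PH1: $39,700 · Unit 4B: $64,900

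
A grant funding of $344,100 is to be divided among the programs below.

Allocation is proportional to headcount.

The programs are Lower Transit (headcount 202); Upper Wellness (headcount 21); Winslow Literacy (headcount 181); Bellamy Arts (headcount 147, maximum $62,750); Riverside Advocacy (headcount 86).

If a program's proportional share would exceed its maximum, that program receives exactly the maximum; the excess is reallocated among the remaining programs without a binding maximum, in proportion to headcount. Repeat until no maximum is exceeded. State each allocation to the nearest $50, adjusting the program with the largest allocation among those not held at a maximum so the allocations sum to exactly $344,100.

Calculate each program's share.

Lower Transit: $115,950 | Upper Wellness: $12,050 | Winslow Literacy: $103,950 | Bellamy Arts: $62,750 | Riverside Advocacy: $49,400

Combined headcount = 637.
Unconstrained shares: Lower Transit 109,118.05; Upper Wellness 11,343.96; Winslow Literacy 97,774.10; Bellamy Arts 79,407.69; Riverside Advocacy 46,456.20.
Capped: Bellamy Arts ($62,750); balance $281,350 reallocated over remaining headcount 490.
Shares after redistribution: Lower Transit 115,985.10 → $116,000; Upper Wellness 12,057.86 → $12,050; Winslow Literacy 103,927.24 → $103,950; Riverside Advocacy 49,379.80 → $49,400.
Rounding difference −$50 applied to Lower Transit → $115,950.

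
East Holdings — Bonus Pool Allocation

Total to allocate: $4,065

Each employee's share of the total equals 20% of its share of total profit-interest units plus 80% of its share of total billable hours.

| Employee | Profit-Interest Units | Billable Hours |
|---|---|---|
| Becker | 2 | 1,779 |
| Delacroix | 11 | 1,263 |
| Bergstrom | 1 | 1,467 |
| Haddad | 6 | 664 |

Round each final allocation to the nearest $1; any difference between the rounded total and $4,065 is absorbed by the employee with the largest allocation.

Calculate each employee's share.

Becker: $1,200; Delacroix: $1,241; Bergstrom: $963; Haddad: $661

Totals — profit-interest units 20, billable hours 5,173.
Combined weights (20% profit-interest units + 80% billable hours): Becker 0.2951; Delacroix 0.3053; Bergstrom 0.2369; Haddad 0.1627.
Pro-rata amounts: Becker 1,199.67; Delacroix 1,241.13; Bergstrom 962.88; Haddad 661.32.
Rounded to nearest $1: Becker $1,200; Delacroix $1,241; Bergstrom $963; Haddad $661. Sum = $4,065.
Rounded total matches; no reconciliation needed.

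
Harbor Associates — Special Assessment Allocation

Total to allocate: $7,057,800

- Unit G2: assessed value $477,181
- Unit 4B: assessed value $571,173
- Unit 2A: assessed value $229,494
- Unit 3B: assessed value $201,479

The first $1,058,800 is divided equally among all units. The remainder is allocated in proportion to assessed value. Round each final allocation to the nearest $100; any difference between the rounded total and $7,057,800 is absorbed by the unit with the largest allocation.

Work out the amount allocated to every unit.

Unit G2: $2,199,800 | Unit 4B: $2,581,000 | Unit 2A: $1,195,300 | Unit 3B: $1,081,700

Equal tier: $1,058,800 ÷ 4 = $264,700 apiece.
Remainder $5,999,000 by assessed value (total 1,479,327): Unit G2 1,935,075.08 → $1,935,100; Unit 4B 2,316,233.55 → $2,316,200; Unit 2A 930,649.21 → $930,600; Unit 3B 817,042.16 → $817,000.
Rounding difference +$100 on remainder applied to Unit 4B.
Totals: Unit G2 $264,700 + $1,935,100 = $2,199,800; Unit 4B $264,700 + $2,316,300 = $2,581,000; Unit 2A $264,700 + $930,600 = $1,195,300; Unit 3B $264,700 + $817,000 = $1,081,700.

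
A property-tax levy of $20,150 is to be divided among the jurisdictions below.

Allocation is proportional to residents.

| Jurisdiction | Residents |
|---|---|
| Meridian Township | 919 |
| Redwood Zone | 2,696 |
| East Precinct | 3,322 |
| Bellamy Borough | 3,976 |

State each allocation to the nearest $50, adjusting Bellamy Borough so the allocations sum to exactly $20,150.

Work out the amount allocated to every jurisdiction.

Meridian Township: $1,700; Redwood Zone: $5,000; East Precinct: $6,150; Bellamy Borough: $7,300

Residents total: 10,913.
Raw shares: Meridian Township 919/10,913 × $20,150 = 1,696.86; Redwood Zone 2,696/10,913 × $20,150 = 4,977.95; East Precinct 3,322/10,913 × $20,150 = 6,133.81; Bellamy Borough 3,976/10,913 × $20,150 = 7,341.37.
At nearest $50: Meridian Township $1,700; Redwood Zone $5,000; East Precinct $6,150; Bellamy Borough $7,350. Sum = $20,200.
Difference $20,150 − $20,200 = −$50 applied to Bellamy Borough: Bellamy Borough becomes $7,300.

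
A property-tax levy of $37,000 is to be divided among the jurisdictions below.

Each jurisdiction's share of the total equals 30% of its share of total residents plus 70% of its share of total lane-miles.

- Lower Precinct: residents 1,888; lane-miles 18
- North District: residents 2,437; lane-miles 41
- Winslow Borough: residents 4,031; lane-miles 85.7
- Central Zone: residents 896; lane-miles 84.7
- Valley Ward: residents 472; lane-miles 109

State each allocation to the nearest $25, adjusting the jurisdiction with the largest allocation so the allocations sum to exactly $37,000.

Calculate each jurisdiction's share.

Lower Precinct: $3,525; North District: $5,925; Winslow Borough: $11,175; Central Zone: $7,500; Valley Ward: $8,875

Totals — residents 9,724, lane-miles 338.4.
Combined weights (30% residents + 70% lane-miles): Lower Precinct 0.0955; North District 0.1600; Winslow Borough 0.3016; Central Zone 0.2028; Valley Ward 0.2400.
Pro-rata amounts: Lower Precinct 3,532.82; North District 5,919.85; Winslow Borough 11,160.60; Central Zone 7,505.44; Valley Ward 8,881.28.
Rounded to nearest $25: Lower Precinct $3,525; North District $5,925; Winslow Borough $11,150; Central Zone $7,500; Valley Ward $8,875. Sum = $36,975.
Difference $37,000 − $36,975 = +$25 applied to largest allocation (Winslow Borough): Winslow Borough becomes $11,175.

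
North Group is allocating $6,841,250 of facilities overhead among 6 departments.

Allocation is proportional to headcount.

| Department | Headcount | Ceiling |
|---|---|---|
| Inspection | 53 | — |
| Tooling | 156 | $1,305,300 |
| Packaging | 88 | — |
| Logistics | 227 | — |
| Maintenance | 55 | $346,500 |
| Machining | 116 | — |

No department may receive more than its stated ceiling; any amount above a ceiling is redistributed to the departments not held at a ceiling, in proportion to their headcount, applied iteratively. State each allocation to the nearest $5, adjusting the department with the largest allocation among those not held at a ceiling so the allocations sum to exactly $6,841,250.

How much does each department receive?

Inspection: $568,265 | Tooling: $1,305,300 | Packaging: $943,535 | Logistics: $2,433,900 | Maintenance: $346,500 | Machining: $1,243,750

Sum of headcount: 695.
Pro-rata shares before constraints: Inspection 521,706.83; Tooling 1,535,589.93; Packaging 866,230.22; Logistics 2,234,480.22; Maintenance 541,393.88; Machining 1,141,848.92.
Capped: Tooling ($1,305,300), Maintenance ($346,500); remaining pool $5,189,450 reallocated over remaining headcount 484.
Shares after redistribution: Inspection 568,266.22 → $568,265; Packaging 943,536.36 → $943,535; Logistics 2,433,894.94 → $2,433,895; Machining 1,243,752.48 → $1,243,750.
Rounding difference +$5 applied to Logistics → $2,433,900.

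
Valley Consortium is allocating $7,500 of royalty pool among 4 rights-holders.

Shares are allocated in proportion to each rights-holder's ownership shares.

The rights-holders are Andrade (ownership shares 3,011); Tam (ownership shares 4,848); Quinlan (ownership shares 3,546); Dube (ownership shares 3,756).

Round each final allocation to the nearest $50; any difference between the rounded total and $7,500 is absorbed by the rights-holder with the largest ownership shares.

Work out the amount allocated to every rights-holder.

Andrade: $1,500 | Tam: $2,400 | Quinlan: $1,750 | Dube: $1,850

Ownership shares total: 3,011 + 4,848 + 3,546 + 3,756 = 15,161.
Pro-rata amounts: Andrade 1,489.51; Tam 2,398.26; Quinlan 1,754.17; Dube 1,858.06.
Rounded to nearest $50: Andrade $1,500; Tam $2,400; Quinlan $1,750; Dube $1,850. Sum = $7,500.
Sum already equals the total — no adjustment.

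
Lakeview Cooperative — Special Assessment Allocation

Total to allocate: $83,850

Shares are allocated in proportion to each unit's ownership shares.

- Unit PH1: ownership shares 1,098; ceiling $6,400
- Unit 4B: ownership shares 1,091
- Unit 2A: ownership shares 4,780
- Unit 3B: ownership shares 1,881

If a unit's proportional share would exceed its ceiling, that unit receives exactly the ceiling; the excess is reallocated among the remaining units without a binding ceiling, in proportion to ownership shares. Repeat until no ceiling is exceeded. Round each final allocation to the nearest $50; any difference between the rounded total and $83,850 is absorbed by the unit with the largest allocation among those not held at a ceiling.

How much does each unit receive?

Unit PH1: $6,400; Unit 4B: $10,900; Unit 2A: $47,750; Unit 3B: $18,800

Combined ownership shares = 8,850.
Proportional shares (ignoring caps): Unit PH1 10,403.08; Unit 4B 10,336.76; Unit 2A 45,288.47; Unit 3B 17,821.68.
Capped: Unit PH1 ($6,400); remaining pool $77,450 reallocated over remaining ownership shares 7,752.
Shares after redistribution: Unit 4B 10,900.15 → $10,900; Unit 2A 47,756.84 → $47,750; Unit 3B 18,793.01 → $18,800.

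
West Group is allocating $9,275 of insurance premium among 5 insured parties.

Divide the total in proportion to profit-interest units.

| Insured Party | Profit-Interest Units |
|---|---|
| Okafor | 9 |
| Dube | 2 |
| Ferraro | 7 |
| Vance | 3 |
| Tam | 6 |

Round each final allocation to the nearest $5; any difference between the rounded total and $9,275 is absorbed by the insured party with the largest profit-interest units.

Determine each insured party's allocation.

Okafor: $3,095 · Dube: $685 · Ferraro: $2,405 · Vance: $1,030 · Tam: $2,060

Sum of profit-interest units: 9 + 2 + 7 + 3 + 6 = 27.
Proportional shares: Okafor 3,091.67; Dube 687.04; Ferraro 2,404.63; Vance 1,030.56; Tam 2,061.11.
After rounding ($5): Okafor $3,090; Dube $685; Ferraro $2,405; Vance $1,030; Tam $2,060. Sum = $9,270.
Difference $9,275 − $9,270 = +$5 applied to largest profit-interest units (Okafor): Okafor becomes $3,095.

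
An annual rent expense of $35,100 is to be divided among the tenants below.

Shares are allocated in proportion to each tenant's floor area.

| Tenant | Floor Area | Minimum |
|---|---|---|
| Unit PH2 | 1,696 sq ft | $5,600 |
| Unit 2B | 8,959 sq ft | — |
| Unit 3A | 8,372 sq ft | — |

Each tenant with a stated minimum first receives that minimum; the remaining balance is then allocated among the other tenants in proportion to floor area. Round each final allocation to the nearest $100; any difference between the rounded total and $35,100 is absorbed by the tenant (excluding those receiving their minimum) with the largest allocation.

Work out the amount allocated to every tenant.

Unit PH2: $5,600 · Unit 2B: $15,200 · Unit 3A: $14,300

Fund the minimums — Unit PH2 $5,600. Residual $29,500.
Residual split over remaining floor area 17,331: Unit 2B 15,249.58 → $15,200; Unit 3A 14,250.42 → $14,300.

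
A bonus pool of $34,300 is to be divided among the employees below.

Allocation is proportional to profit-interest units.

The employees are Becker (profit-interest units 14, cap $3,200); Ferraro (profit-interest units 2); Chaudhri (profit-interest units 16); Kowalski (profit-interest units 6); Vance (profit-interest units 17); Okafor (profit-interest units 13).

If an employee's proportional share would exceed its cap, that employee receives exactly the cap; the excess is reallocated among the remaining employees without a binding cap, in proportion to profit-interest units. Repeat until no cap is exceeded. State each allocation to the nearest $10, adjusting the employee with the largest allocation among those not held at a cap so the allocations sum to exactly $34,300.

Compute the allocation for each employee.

Profit-interest units total: 68.
Pro-rata shares before constraints: Becker 7,061.76; Ferraro 1,008.82; Chaudhri 8,070.59; Kowalski 3,026.47; Vance 8,575.00; Okafor 6,557.35.
Capped: Becker ($3,200); balance $31,100 reallocated over remaining profit-interest units 54.
Redistributed shares: Ferraro 1,151.85 → $1,150; Chaudhri 9,214.81 → $9,210; Kowalski 3,455.56 → $3,460; Vance 9,790.74 → $9,790; Okafor 7,487.04 → $7,490.

Becker: $3,200 · Ferraro: $1,150 · Chaudhri: $9,210 · Kowalski: $3,460 · Vance: $9,790 · Okafor: $7,490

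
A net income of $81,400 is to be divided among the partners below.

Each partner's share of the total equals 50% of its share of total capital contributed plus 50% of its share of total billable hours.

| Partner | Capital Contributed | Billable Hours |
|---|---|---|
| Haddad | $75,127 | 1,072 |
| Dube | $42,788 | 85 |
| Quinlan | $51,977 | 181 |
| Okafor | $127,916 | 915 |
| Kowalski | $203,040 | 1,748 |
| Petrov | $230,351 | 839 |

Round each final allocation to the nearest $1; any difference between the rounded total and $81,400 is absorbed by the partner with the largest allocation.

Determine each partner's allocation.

Haddad: $13,196 · Dube: $3,096 · Quinlan: $4,415 · Okafor: $14,814 · Kowalski: $26,002 · Petrov: $19,877

Totals — capital contributed 731,199, billable hours 4,840.
Composite weights (50% capital contributed + 50% billable hours): Haddad 0.1621; Dube 0.0380; Quinlan 0.0542; Okafor 0.1820; Kowalski 0.3194; Petrov 0.2442.
Proportional shares: Haddad 13,196.26; Dube 3,096.44; Quinlan 4,415.19; Okafor 14,814.38; Kowalski 26,000.70; Petrov 19,877.03.
At nearest $1: Haddad $13,196; Dube $3,096; Quinlan $4,415; Okafor $14,814; Kowalski $26,001; Petrov $19,877. Sum = $81,399.
Difference $81,400 − $81,399 = +$1 applied to largest allocation (Kowalski): Kowalski becomes $26,002.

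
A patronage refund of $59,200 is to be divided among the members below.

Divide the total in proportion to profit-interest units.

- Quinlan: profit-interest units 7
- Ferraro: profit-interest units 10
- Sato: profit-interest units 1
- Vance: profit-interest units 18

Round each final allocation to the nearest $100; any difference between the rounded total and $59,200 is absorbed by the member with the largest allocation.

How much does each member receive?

Quinlan: $11,500 · Ferraro: $16,400 · Sato: $1,600 · Vance: $29,700

Profit-interest units total: 36.
Unrounded shares: Quinlan 7/36 × $59,200 = 11,511.11; Ferraro 10/36 × $59,200 = 16,444.44; Sato 1/36 × $59,200 = 1,644.44; Vance 18/36 × $59,200 = 29,600.00.
Rounded to nearest $100: Quinlan $11,500; Ferraro $16,400; Sato $1,600; Vance $29,600. Sum = $59,100.
Difference $59,200 − $59,100 = +$100 applied to largest allocation (Vance): Vance becomes $29,700.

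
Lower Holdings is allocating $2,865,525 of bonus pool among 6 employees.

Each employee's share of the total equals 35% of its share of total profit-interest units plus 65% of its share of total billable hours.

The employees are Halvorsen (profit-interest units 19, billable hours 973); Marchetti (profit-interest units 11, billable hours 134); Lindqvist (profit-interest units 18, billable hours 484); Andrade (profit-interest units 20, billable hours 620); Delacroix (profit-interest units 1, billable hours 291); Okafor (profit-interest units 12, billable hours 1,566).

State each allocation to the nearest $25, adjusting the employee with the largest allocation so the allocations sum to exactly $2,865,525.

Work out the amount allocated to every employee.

Halvorsen: $680,750; Marchetti: $197,550; Lindqvist: $444,475; Andrade: $531,525; Delacroix: $145,625; Okafor: $865,600

Profit-interest units total 81; billable hours total 4,068.
Blended shares (35% profit-interest units + 65% billable hours): Halvorsen 0.2376; Marchetti 0.0689; Lindqvist 0.1551; Andrade 0.1855; Delacroix 0.0508; Okafor 0.3021.
Unrounded shares: Halvorsen 680,757.86; Marchetti 197,554.67; Lindqvist 444,480.40; Andrade 531,513.72; Delacroix 145,620.36; Okafor 865,597.99.
After rounding ($25): Halvorsen $680,750; Marchetti $197,550; Lindqvist $444,475; Andrade $531,525; Delacroix $145,625; Okafor $865,600. Sum = $2,865,525.
Sum already equals the total — no adjustment.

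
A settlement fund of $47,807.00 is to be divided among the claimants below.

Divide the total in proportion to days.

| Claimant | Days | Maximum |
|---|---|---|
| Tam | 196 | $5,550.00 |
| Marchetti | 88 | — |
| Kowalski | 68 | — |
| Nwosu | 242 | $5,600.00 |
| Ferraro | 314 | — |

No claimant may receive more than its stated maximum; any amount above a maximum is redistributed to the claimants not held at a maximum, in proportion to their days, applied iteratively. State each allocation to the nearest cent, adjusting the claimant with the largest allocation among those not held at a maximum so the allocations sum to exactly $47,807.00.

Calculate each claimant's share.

Tam: $5,550.00 | Marchetti: $6,863.44 | Kowalski: $5,303.57 | Nwosu: $5,600.00 | Ferraro: $24,489.99

Days total: 908.
Pro-rata shares before constraints: Tam 10,319.5727; Marchetti 4,633.2775; Kowalski 3,580.2599; Nwosu 12,741.5132; Ferraro 16,532.3767.
Cap binds for Tam ($5,550.00), Nwosu ($5,600.00); remaining pool $36,657.00 reallocated over remaining days 470.
Shares after redistribution: Marchetti 6,863.4383 → $6,863.44; Kowalski 5,303.5660 → $5,303.57; Ferraro 24,489.9957 → $24,490.00.
Rounding difference −$0.01 applied to Ferraro → $24,489.99.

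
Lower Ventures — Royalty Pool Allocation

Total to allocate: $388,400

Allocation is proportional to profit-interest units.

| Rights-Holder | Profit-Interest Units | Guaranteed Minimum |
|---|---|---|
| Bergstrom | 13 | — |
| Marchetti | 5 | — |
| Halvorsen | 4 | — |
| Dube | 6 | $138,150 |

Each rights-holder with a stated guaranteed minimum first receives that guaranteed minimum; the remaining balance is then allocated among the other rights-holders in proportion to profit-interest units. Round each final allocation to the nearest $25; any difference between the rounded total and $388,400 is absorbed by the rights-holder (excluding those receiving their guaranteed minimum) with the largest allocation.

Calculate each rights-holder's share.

Bergstrom: $147,875 | Marchetti: $56,875 | Halvorsen: $45,500 | Dube: $138,150

Fund the minimums — Dube $138,150. Residual $250,250.
Residual split over remaining profit-interest units 22: Bergstrom 147,875.00 → $147,875; Marchetti 56,875.00 → $56,875; Halvorsen 45,500.00 → $45,500.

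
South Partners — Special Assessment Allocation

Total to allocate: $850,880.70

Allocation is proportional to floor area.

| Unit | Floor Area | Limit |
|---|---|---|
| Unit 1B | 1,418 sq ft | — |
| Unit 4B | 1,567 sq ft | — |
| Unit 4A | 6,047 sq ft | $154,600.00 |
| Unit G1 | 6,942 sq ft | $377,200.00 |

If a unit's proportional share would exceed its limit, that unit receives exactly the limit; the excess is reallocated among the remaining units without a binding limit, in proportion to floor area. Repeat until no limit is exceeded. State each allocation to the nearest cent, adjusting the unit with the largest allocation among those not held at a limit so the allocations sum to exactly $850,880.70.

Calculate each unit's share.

Unit 1B: $151,576.69 · Unit 4B: $167,504.01 · Unit 4A: $154,600.00 · Unit G1: $377,200.00

Sum of floor area: 15,974.
Unconstrained shares: Unit 1B 75,532.0416; Unit 4B 83,468.7653; Unit 4A 322,103.1422; Unit G1 369,776.7509.
Capped: Unit 4A ($154,600.00); residual $696,280.70 reallocated over remaining floor area 9,927.
Capped: Unit G1 ($377,200.00); residual $319,080.70 reallocated over remaining floor area 2,985.
Redistributed shares: Unit 1B 151,576.6943 → $151,576.69; Unit 4B 167,504.0057 → $167,504.01.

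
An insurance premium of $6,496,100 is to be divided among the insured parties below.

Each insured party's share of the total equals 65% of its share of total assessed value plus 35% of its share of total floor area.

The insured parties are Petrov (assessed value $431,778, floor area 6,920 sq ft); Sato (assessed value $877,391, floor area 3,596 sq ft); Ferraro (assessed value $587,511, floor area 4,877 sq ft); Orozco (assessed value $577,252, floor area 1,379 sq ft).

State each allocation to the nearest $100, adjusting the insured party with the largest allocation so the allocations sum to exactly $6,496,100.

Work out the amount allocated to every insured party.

Petrov: $1,675,000 · Sato: $1,985,000 · Ferraro: $1,663,900 · Orozco: $1,172,200

Totals — assessed value 2,473,932, floor area 16,772.
Combined weights (65% assessed value + 35% floor area): Petrov 0.2579; Sato 0.3056; Ferraro 0.2561; Orozco 0.1804.
Proportional shares: Petrov 1,675,035.89; Sato 1,984,994.64; Ferraro 1,663,886.48; Orozco 1,172,182.99.
At nearest $100: Petrov $1,675,000; Sato $1,985,000; Ferraro $1,663,900; Orozco $1,172,200. Sum = $6,496,100.
Sum already equals the total — no adjustment.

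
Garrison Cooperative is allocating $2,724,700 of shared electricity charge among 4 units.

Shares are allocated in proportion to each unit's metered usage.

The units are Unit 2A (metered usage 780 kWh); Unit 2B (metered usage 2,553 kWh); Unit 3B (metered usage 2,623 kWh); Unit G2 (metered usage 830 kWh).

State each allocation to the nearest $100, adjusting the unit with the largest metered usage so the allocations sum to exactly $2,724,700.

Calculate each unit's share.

Metered usage total: 6,786.
Raw shares: Unit 2A 780/6,786 × $2,724,700 = 313,183.91; Unit 2B 2,553/6,786 × $2,724,700 = 1,025,075.02; Unit 3B 2,623/6,786 × $2,724,700 = 1,053,181.27; Unit G2 830/6,786 × $2,724,700 = 333,259.80.
At nearest $100: Unit 2A $313,200; Unit 2B $1,025,100; Unit 3B $1,053,200; Unit G2 $333,300. Sum = $2,724,800.
Difference $2,724,700 − $2,724,800 = −$100 applied to largest metered usage (Unit 3B): Unit 3B becomes $1,053,100.

Unit 2A: $313,200 · Unit 2B: $1,025,100 · Unit 3B: $1,053,100 · Unit G2: $333,300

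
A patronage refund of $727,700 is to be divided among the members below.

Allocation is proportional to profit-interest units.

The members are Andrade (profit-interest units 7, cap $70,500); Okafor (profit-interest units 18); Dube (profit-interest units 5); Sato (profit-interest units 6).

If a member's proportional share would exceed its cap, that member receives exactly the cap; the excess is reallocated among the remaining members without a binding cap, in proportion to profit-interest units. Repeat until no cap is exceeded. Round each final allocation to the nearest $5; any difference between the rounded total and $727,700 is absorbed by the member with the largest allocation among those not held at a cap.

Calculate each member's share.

Combined profit-interest units = 36.
Pro-rata shares before constraints: Andrade 141,497.22; Okafor 363,850.00; Dube 101,069.44; Sato 121,283.33.
Capped: Andrade ($70,500); remaining pool $657,200 reallocated over remaining profit-interest units 29.
Remaining shares: Okafor 407,917.24 → $407,915; Dube 113,310.34 → $113,310; Sato 135,972.41 → $135,970.
Rounding difference +$5 applied to Okafor → $407,920.

Andrade: $70,500 | Okafor: $407,920 | Dube: $113,310 | Sato: $135,970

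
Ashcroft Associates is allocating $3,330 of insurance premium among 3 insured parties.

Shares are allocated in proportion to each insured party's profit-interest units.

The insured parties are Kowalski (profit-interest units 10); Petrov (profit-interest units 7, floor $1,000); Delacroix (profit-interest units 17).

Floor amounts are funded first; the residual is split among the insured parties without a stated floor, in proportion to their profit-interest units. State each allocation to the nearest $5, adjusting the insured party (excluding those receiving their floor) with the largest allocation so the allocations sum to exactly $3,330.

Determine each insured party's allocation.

Kowalski: $865 | Petrov: $1,000 | Delacroix: $1,465

Minimums first: Petrov $1,000. Balance $2,330.
Balance split over remaining profit-interest units 27: Kowalski 862.96 → $865; Delacroix 1,467.04 → $1,465.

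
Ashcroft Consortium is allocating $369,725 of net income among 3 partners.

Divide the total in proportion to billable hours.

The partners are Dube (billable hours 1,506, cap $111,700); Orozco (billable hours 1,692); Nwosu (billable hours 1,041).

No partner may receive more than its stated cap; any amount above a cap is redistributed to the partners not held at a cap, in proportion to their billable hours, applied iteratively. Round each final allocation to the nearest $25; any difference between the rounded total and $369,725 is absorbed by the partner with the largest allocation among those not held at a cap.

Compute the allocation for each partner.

Total billable hours = 4,239.
Unconstrained shares: Dube 131,353.11; Orozco 147,576.01; Nwosu 90,795.88.
Cap binds for Dube ($111,700); remaining pool $258,025 reallocated over remaining billable hours 2,733.
Redistributed shares: Orozco 159,743.25 → $159,750; Nwosu 98,281.75 → $98,275.

Dube: $111,700 | Orozco: $159,750 | Nwosu: $98,275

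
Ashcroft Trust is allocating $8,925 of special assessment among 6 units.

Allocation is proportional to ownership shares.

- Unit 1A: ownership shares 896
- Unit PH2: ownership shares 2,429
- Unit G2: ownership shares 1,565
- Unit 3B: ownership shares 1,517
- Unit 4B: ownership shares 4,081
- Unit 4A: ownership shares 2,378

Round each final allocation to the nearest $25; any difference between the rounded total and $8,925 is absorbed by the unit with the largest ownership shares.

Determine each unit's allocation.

Sum of ownership shares: 12,866.
Unrounded shares: Unit 1A 896/12,866 × $8,925 = 621.55; Unit PH2 2,429/12,866 × $8,925 = 1,684.97; Unit G2 1,565/12,866 × $8,925 = 1,085.62; Unit 3B 1,517/12,866 × $8,925 = 1,052.33; Unit 4B 4,081/12,866 × $8,925 = 2,830.94; Unit 4A 2,378/12,866 × $8,925 = 1,649.59.
At nearest $25: Unit 1A $625; Unit PH2 $1,675; Unit G2 $1,075; Unit 3B $1,050; Unit 4B $2,825; Unit 4A $1,650. Sum = $8,900.
Difference $8,925 − $8,900 = +$25 applied to largest ownership shares (Unit 4B): Unit 4B becomes $2,850.

Unit 1A: $625 | Unit PH2: $1,675 | Unit G2: $1,075 | Unit 3B: $1,050 | Unit 4B: $2,850 | Unit 4A: $1,650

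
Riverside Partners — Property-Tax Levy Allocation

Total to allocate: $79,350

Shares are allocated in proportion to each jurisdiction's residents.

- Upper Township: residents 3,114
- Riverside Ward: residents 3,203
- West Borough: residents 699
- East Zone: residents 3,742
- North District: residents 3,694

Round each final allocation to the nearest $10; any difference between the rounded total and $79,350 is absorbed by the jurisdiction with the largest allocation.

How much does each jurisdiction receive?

Sum of residents: 14,452.
Unrounded shares: Upper Township 3,114/14,452 × $79,350 = 17,097.70; Riverside Ward 3,203/14,452 × $79,350 = 17,586.36; West Borough 699/14,452 × $79,350 = 3,837.92; East Zone 3,742/14,452 × $79,350 = 20,545.79; North District 3,694/14,452 × $79,350 = 20,282.24.
At nearest $10: Upper Township $17,100; Riverside Ward $17,590; West Borough $3,840; East Zone $20,550; North District $20,280. Sum = $79,360.
Difference $79,350 − $79,360 = −$10 applied to largest allocation (East Zone): East Zone becomes $20,540.

Upper Township: $17,100; Riverside Ward: $17,590; West Borough: $3,840; East Zone: $20,540; North District: $20,280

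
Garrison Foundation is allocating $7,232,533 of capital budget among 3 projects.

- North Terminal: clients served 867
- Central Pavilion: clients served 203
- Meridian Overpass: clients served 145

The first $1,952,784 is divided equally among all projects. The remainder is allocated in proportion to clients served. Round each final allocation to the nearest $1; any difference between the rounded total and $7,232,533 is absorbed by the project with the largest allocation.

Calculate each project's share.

North Terminal: $4,418,452 | Central Pavilion: $1,533,059 | Meridian Overpass: $1,281,022

Equal tier: $1,952,784 ÷ 3 = $650,928 apiece.
Remainder $5,279,749 by clients served (total 1,215): North Terminal 3,767,524.60 → $3,767,525; Central Pavilion 882,130.90 → $882,131; Meridian Overpass 630,093.502 → $630,094.
Rounding difference −$1 on remainder applied to North Terminal.
Totals: North Terminal $650,928 + $3,767,524 = $4,418,452; Central Pavilion $650,928 + $882,131 = $1,533,059; Meridian Overpass $650,928 + $630,094 = $1,281,022.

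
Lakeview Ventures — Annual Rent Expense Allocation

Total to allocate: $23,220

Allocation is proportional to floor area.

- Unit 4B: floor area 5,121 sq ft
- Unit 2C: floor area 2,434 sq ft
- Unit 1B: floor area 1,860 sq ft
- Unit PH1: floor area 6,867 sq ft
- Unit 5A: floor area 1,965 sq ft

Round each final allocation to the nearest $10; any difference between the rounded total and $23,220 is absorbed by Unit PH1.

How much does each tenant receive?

Floor area total: 18,247.
Raw shares: Unit 4B 5,121/18,247 × $23,220 = 6,516.67; Unit 2C 2,434/18,247 × $23,220 = 3,097.36; Unit 1B 1,860/18,247 × $23,220 = 2,366.92; Unit PH1 6,867/18,247 × $23,220 = 8,738.52; Unit 5A 1,965/18,247 × $23,220 = 2,500.54.
At nearest $10: Unit 4B $6,520; Unit 2C $3,100; Unit 1B $2,370; Unit PH1 $8,740; Unit 5A $2,500. Sum = $23,230.
Difference $23,220 − $23,230 = −$10 applied to Unit PH1: Unit PH1 becomes $8,730.

Unit 4B: $6,520 | Unit 2C: $3,100 | Unit 1B: $2,370 | Unit PH1: $8,730 | Unit 5A: $2,500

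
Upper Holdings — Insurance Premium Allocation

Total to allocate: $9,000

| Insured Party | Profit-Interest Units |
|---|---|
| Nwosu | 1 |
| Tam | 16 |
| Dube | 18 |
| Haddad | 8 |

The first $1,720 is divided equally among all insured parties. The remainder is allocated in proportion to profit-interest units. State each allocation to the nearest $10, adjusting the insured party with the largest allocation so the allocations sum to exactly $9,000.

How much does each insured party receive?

Nwosu: $600; Tam: $3,140; Dube: $3,480; Haddad: $1,780

$1,720 shared equally gives $430 per insured party.
Remainder $7,280 by profit-interest units (total 43): Nwosu 169.30 → $170; Tam 2,708.84 → $2,710; Dube 3,047.44 → $3,050; Haddad 1,354.42 → $1,350.
Totals: Nwosu $430 + $170 = $600; Tam $430 + $2,710 = $3,140; Dube $430 + $3,050 = $3,480; Haddad $430 + $1,350 = $1,780.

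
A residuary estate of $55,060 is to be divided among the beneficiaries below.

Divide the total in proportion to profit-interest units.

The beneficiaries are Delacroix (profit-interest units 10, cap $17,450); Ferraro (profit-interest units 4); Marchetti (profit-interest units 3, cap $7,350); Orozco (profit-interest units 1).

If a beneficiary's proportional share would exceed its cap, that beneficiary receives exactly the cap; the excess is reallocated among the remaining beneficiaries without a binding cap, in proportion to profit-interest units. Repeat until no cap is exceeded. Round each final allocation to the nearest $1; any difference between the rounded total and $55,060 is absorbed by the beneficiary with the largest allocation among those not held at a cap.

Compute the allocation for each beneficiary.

Delacroix: $17,450 · Ferraro: $24,208 · Marchetti: $7,350 · Orozco: $6,052

Sum of profit-interest units: 18.
Pro-rata shares before constraints: Delacroix 30,588.89; Ferraro 12,235.56; Marchetti 9,176.67; Orozco 3,058.89.
Cap binds for Delacroix ($17,450), Marchetti ($7,350); balance $30,260 reallocated over remaining profit-interest units 5.
Redistributed shares: Ferraro 24,208.00 → $24,208; Orozco 6,052.00 → $6,052.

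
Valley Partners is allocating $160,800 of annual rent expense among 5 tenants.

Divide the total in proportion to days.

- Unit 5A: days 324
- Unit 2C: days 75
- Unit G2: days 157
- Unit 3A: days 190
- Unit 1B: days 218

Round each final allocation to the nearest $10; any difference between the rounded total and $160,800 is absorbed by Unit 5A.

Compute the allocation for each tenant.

Combined days = 964.
Unrounded shares: Unit 5A 324/964 × $160,800 = 54,044.81; Unit 2C 75/964 × $160,800 = 12,510.37; Unit G2 157/964 × $160,800 = 26,188.38; Unit 3A 190/964 × $160,800 = 31,692.95; Unit 1B 218/964 × $160,800 = 36,363.49.
At nearest $10: Unit 5A $54,040; Unit 2C $12,510; Unit G2 $26,190; Unit 3A $31,690; Unit 1B $36,360. Sum = $160,790.
Difference $160,800 − $160,790 = +$10 applied to Unit 5A: Unit 5A becomes $54,050.

Unit 5A: $54,050 · Unit 2C: $12,510 · Unit G2: $26,190 · Unit 3A: $31,690 · Unit 1B: $36,360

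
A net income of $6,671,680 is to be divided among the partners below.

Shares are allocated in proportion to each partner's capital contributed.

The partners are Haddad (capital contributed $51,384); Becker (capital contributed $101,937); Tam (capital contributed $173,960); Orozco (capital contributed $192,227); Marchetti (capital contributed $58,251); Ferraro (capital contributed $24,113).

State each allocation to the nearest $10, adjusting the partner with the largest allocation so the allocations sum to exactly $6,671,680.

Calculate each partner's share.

Capital contributed total: 601,872.
Raw shares: Haddad 51,384/601,872 × $6,671,680 = 569,585.57; Becker 101,937/601,872 × $6,671,680 = 1,129,959.60; Tam 173,960/601,872 × $6,671,680 = 1,928,326.04; Orozco 192,227/601,872 × $6,671,680 = 2,130,813.58; Marchetti 58,251/601,872 × $6,671,680 = 645,705.45; Ferraro 24,113/601,872 × $6,671,680 = 267,289.76.
At nearest $10: Haddad $569,590; Becker $1,129,960; Tam $1,928,330; Orozco $2,130,810; Marchetti $645,710; Ferraro $267,290. Sum = $6,671,690.
Difference $6,671,680 − $6,671,690 = −$10 applied to largest allocation (Orozco): Orozco becomes $2,130,800.

Haddad: $569,590; Becker: $1,129,960; Tam: $1,928,330; Orozco: $2,130,800; Marchetti: $645,710; Ferraro: $267,290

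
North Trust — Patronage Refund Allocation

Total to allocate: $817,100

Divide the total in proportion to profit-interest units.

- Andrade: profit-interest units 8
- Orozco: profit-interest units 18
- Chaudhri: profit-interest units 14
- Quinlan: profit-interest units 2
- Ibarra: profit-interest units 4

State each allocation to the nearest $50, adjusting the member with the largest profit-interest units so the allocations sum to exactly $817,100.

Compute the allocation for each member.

Profit-interest units total: 46.
Unrounded shares: Andrade 8/46 × $817,100 = 142,104.35; Orozco 18/46 × $817,100 = 319,734.78; Chaudhri 14/46 × $817,100 = 248,682.61; Quinlan 2/46 × $817,100 = 35,526.09; Ibarra 4/46 × $817,100 = 71,052.17.
After rounding ($50): Andrade $142,100; Orozco $319,750; Chaudhri $248,700; Quinlan $35,550; Ibarra $71,050. Sum = $817,150.
Difference $817,100 − $817,150 = −$50 applied to largest profit-interest units (Orozco): Orozco becomes $319,700.

Andrade: $142,100; Orozco: $319,700; Chaudhri: $248,700; Quinlan: $35,550; Ibarra: $71,050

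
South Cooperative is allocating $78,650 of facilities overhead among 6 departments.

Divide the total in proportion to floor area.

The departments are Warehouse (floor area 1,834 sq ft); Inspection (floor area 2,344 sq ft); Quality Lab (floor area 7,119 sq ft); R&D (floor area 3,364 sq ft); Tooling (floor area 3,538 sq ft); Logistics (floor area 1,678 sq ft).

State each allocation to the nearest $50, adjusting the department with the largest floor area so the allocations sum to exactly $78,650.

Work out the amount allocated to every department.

Warehouse: $7,250 | Inspection: $9,250 | Quality Lab: $28,200 | R&D: $13,300 | Tooling: $14,000 | Logistics: $6,650

Total floor area = 19,877.
Raw shares: Warehouse 1,834/19,877 × $78,650 = 7,256.83; Inspection 2,344/19,877 × $78,650 = 9,274.82; Quality Lab 7,119/19,877 × $78,650 = 28,168.71; R&D 3,364/19,877 × $78,650 = 13,310.79; Tooling 3,538/19,877 × $78,650 = 13,999.28; Logistics 1,678/19,877 × $78,650 = 6,639.57.
Rounded to nearest $50: Warehouse $7,250; Inspection $9,250; Quality Lab $28,150; R&D $13,300; Tooling $14,000; Logistics $6,650. Sum = $78,600.
Difference $78,650 − $78,600 = +$50 applied to largest floor area (Quality Lab): Quality Lab becomes $28,200.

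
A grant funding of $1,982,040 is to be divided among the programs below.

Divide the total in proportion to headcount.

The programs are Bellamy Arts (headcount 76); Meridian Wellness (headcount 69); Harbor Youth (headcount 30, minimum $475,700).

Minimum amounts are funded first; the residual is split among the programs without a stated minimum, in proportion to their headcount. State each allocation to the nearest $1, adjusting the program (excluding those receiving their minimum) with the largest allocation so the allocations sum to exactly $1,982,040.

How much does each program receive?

Fund the minimums — Harbor Youth $475,700. Remaining pool $1,506,340.
Remaining pool split over remaining headcount 145: Bellamy Arts 789,529.93 → $789,530; Meridian Wellness 716,810.07 → $716,810.

Bellamy Arts: $789,530 · Meridian Wellness: $716,810 · Harbor Youth: $475,700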